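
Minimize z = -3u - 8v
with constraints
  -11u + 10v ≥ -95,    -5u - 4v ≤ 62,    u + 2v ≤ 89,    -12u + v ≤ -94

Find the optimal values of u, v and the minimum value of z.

Corner points and z = -3u - 8v:
  (135/4, 221/8) → z = -1289/4
  (845/109, -106/109) → z = -1687/109
  (277/25, 974/25) → z = -8623/25

The optimum lies where u + 2v = 89 and -12u + v = -94.
Solving simultaneously gives u = 277/25, v = 974/25.

u = 277/25, v = 974/25, minimum z = -8623/25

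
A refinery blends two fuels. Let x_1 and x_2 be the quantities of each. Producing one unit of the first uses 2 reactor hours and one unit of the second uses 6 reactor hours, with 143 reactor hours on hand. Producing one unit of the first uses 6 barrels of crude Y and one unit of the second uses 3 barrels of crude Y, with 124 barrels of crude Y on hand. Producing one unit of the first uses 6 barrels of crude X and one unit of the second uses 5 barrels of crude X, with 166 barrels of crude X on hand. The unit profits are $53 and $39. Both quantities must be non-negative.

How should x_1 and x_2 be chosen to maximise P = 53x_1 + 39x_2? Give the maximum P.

x_1 = 21/2, x_2 = 61/3, maximum P = 2699/2

Extreme points and P = 53x_1 + 39x_2:
  (0, 0) → P = 0
  (0, 143/6) → P = 1859/2
  (62/3, 0) → P = 3286/3
  (21/2, 61/3) → P = 2699/2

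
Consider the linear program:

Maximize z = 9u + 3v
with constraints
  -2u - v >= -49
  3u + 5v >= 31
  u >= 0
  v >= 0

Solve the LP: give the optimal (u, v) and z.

u = 49/2, v = 0, maximum z = 441/2

Corner points and z = 9u + 3v:
  (0, 49) → z = 147
  (49/2, 0) → z = 441/2
  (0, 31/5) → z = 93/5
  (31/3, 0) → z = 93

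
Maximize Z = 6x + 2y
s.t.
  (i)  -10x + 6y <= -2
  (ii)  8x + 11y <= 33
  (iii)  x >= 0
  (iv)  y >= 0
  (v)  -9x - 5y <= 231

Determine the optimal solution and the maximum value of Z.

x = 33/8, y = 0, maximum Z = 99/4

Corner points and Z = 6x + 2y:
  (110/79, 157/79) → Z = 974/79
  (1/5, 0) → Z = 6/5
  (33/8, 0) → Z = 99/4

At the optimal vertex, 8x + 11y = 33 and y = 0.
Solving simultaneously gives x = 33/8, y = 0.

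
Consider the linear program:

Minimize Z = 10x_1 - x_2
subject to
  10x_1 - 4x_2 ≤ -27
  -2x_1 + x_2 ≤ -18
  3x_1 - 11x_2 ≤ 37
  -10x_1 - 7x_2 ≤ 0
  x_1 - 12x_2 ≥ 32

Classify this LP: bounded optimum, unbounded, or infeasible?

infeasible

The boundaries -10x_1 - 7x_2 = 0 and x_1 - 12x_2 = 32 meet at (224/127, -320/127), but that point violates 10x_1 - 4x_2 ≤ -27. Every candidate vertex is excluded by some other constraint, so the feasible region is empty.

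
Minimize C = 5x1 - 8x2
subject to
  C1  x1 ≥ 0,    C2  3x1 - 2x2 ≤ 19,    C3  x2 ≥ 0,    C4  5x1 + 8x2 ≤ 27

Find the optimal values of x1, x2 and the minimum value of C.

x1 = 0, x2 = 27/8, minimum C = -27

Extreme points and C = 5x1 - 8x2:
  (0, 0) → C = 0
  (0, 27/8) → C = -27
  (27/5, 0) → C = 27

The optimum lies where x1 = 0 and 5x1 + 8x2 = 27.
Solving simultaneously gives x1 = 0, x2 = 27/8.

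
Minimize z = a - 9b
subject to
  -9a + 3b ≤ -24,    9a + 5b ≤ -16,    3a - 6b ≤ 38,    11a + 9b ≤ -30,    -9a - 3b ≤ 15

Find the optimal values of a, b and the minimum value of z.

a = 1, b = -5, minimum z = 46

Extreme points and z = a - 9b:
  (1, -5) → z = 46
  (2/3, -6) → z = 164/3
  (94/69, -130/23) → z = 3604/69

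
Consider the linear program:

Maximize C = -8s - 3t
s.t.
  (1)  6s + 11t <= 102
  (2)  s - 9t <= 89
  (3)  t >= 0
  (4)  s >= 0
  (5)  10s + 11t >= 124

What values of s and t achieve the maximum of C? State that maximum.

s = 11/2, t = 69/11, maximum C = -691/11

The optimum lies where 6s + 11t = 102 and 10s + 11t = 124.
Solving simultaneously gives s = 11/2, t = 69/11.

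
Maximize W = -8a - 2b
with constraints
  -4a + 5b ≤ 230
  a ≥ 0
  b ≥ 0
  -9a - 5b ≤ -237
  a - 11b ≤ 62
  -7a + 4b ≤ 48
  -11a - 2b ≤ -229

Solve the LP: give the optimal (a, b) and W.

Feasible corners and W = -8a - 2b:
  (680/19, 1418/19) → W = -8276/19
  (79/3, 0) → W = -632/3
  (62, 0) → W = -496
  (671/37, 546/37) → W = -6460/37
  (410/29, 2131/58) → W = -5411/29
The feasible region is unbounded (it extends along (11, 1), (5, 4)), but W strictly decreases along every unbounded feasible direction, so there is no improving ray and the maximum is attained at a vertex.

The optimum lies where -9a - 5b = -237 and -11a - 2b = -229.
Solving simultaneously gives a = 671/37, b = 546/37.

a = 671/37, b = 546/37, maximum W = -6460/37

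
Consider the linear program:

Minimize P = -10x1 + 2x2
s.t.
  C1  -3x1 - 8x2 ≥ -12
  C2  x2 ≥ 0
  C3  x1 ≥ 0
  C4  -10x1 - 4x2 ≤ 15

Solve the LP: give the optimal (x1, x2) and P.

x1 = 4, x2 = 0, minimum P = -40

Corner points and P = -10x1 + 2x2:
  (4, 0) → P = -40
  (0, 3/2) → P = 3
  (0, 0) → P = 0

At the optimal vertex, -3x1 - 8x2 = -12 and x2 = 0.
Solving simultaneously gives x1 = 4, x2 = 0.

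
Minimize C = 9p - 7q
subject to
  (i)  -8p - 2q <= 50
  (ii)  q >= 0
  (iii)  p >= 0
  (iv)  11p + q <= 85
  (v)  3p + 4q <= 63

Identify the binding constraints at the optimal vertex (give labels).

Feasible corners and C = 9p - 7q:
  (0, 0) → C = 0
  (85/11, 0) → C = 765/11
  (0, 63/4) → C = -441/4
  (277/41, 438/41) → C = -573/41

The minimum is at (0, 63/4). Substituting into each constraint, equality holds for (iii) and (v); the remaining constraints have slack.

(iii) and (v)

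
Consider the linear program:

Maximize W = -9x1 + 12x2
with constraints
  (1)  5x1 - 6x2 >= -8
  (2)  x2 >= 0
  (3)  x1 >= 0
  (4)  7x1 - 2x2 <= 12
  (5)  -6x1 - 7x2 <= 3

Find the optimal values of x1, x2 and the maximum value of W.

Vertices and W = -9x1 + 12x2:
  (0, 4/3) → W = 16
  (11/4, 29/8) → W = 75/4
  (0, 0) → W = 0
  (12/7, 0) → W = -108/7

The binding constraints are 5x1 - 6x2 = -8 and 7x1 - 2x2 = 12.
Solving simultaneously gives x1 = 11/4, x2 = 29/8.

x1 = 11/4, x2 = 29/8, maximum W = 75/4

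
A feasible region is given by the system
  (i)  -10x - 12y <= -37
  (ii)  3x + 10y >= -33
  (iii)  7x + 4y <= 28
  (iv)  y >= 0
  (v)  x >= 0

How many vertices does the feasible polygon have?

Intersecting each pair of boundary lines and keeping only the points that satisfy every inequality leaves:
  (37/10, 0)
  (0, 37/12)
  (4, 0)
  (0, 7)

4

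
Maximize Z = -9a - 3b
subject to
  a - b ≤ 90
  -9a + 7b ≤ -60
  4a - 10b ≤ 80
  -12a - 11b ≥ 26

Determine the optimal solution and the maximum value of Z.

a = 20/31, b = -240/31, maximum Z = 540/31

Corner points and Z = -9a - 3b:
  (20/31, -240/31) → Z = 540/31
  (478/183, -318/61) → Z = -480/61
  (155/41, -266/41) → Z = -597/41

At the optimal vertex, -9a + 7b = -60 and 4a - 10b = 80.
Solving simultaneously gives a = 20/31, b = -240/31.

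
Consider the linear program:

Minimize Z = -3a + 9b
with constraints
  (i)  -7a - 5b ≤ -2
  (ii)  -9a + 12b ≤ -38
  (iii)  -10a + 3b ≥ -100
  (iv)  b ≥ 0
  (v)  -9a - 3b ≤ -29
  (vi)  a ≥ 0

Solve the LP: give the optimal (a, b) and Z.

a = 10, b = 0, minimum Z = -30

Feasible corners and Z = -3a + 9b:
  (362/31, 520/93) → Z = 474/31
  (38/9, 0) → Z = -38/3
  (10, 0) → Z = -30

The optimum lies where -10a + 3b = -100 and b = 0.
Solving simultaneously gives a = 10, b = 0.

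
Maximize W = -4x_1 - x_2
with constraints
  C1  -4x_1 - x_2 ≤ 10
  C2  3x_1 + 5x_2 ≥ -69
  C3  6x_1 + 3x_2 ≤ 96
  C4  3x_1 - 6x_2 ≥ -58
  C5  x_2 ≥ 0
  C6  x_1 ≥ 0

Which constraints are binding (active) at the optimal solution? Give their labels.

Extreme points and W = -4x_1 - x_2:
  (134/15, 212/15) → W = -748/15
  (16, 0) → W = -64
  (0, 29/3) → W = -29/3
  (0, 0) → W = 0

The maximum is at (0, 0). Substituting into each constraint, equality holds for C5 and C6; the remaining constraints have slack.

C5 and C6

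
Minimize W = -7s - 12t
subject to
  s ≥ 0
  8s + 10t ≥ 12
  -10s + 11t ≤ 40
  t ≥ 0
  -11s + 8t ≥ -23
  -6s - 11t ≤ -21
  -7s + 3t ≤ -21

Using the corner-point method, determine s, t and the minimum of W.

s = 573/41, t = 670/41, minimum W = -12051/41

Vertices and W = -7s - 12t:
  (573/41, 670/41) → W = -12051/41
  (351/47, 490/47) → W = -8337/47
  (99/23, 70/23) → W = -1533/23

The binding constraints are -10s + 11t = 40 and -11s + 8t = -23.
Solving simultaneously gives s = 573/41, t = 670/41.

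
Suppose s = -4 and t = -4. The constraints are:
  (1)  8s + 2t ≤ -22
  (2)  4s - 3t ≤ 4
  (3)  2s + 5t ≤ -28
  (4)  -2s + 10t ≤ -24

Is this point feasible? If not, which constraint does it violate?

(1): -40 ≤ -22 ✓
(2): -4 ≤ 4 ✓
(3): -28 ≤ -28 ✓
(4): -32 ≤ -24 ✓

feasible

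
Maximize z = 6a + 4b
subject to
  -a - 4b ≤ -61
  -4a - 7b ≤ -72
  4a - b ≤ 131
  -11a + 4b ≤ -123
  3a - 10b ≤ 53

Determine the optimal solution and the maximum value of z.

Corner points and z = 6a + 4b:
  (585/17, 113/17) → z = 3962/17
  (46/3, 137/12) → z = 413/3
  (401/5, 949/5) → z = 6202/5

a = 401/5, b = 949/5, maximum z = 6202/5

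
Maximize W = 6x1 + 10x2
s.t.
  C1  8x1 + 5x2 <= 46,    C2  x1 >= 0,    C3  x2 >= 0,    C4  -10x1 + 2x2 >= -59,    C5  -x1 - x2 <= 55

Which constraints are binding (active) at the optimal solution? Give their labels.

C1 and C2

Vertices and W = 6x1 + 10x2:
  (0, 46/5) → W = 92
  (23/4, 0) → W = 69/2
  (0, 0) → W = 0

The maximum is at (0, 46/5). Substituting into each constraint, equality holds for C1 and C2; the remaining constraints have slack.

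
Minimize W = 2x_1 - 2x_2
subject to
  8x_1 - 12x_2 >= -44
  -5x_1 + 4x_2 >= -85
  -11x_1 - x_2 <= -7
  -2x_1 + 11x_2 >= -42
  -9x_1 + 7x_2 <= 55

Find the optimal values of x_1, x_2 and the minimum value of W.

x_1 = 2/7, x_2 = 27/7, minimum W = -50/7

Extreme points and W = 2x_1 - 2x_2:
  (299/7, 225/7) → W = 148/7
  (2/7, 27/7) → W = -50/7
  (767/47, -40/47) → W = 1614/47
  (119/123, -448/123) → W = 378/41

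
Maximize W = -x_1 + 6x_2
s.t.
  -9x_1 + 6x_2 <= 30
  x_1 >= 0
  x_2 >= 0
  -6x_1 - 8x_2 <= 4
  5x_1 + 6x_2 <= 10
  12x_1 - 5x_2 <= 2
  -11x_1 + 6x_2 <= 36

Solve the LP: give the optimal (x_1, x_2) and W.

Extreme points and W = -x_1 + 6x_2:
  (0, 0) → W = 0
  (0, 5/3) → W = 10
  (1/6, 0) → W = -1/6
  (62/97, 110/97) → W = 598/97

x_1 = 0, x_2 = 5/3, maximum W = 10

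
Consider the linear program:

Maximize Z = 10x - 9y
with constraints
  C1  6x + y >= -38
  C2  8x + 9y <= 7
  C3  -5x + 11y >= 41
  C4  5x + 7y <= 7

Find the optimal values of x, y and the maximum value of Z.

Extreme points and Z = 10x - 9y:
  (-459/71, 56/71) → Z = -5094/71
  (-273/37, 232/37) → Z = -4818/37
  (-7/3, 8/3) → Z = -142/3

x = -7/3, y = 8/3, maximum Z = -142/3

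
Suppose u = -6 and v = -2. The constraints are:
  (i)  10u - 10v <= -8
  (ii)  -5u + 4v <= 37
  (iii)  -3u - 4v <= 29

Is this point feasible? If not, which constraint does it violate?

(i): -40 ≤ -8 ✓
(ii): 22 ≤ 37 ✓
(iii): 26 ≤ 29 ✓

feasible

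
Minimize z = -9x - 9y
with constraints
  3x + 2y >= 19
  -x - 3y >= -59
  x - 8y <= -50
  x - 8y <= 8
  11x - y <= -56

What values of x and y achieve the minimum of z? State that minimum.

Feasible corners and z = -9x - 9y:
  (-61/7, 158/7) → z = -873/7
  (-93/25, 377/25) → z = -2556/25
  (-109/34, 705/34) → z = -2682/17

At the optimal vertex, -x - 3y = -59 and 11x - y = -56.
Solving simultaneously gives x = -109/34, y = 705/34.

x = -109/34, y = 705/34, minimum z = -2682/17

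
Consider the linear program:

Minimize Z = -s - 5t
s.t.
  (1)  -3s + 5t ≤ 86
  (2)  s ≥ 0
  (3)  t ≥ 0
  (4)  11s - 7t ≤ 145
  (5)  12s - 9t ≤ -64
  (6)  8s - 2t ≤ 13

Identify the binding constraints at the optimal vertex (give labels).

Feasible corners and Z = -s - 5t:
  (0, 86/5) → Z = -86
  (237/34, 727/34) → Z = -1936/17
  (0, 64/9) → Z = -320/9
  (245/48, 167/12) → Z = -1195/16

The minimum is at (237/34, 727/34). Substituting into each constraint, equality holds for (1) and (6); the remaining constraints have slack.

(1) and (6)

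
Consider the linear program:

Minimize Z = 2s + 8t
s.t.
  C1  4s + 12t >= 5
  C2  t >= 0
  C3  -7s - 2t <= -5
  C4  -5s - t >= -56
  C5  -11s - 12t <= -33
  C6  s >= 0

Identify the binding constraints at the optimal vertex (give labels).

Corner points and Z = 2s + 8t:
  (56/5, 0) → Z = 112/5
  (3, 0) → Z = 6
  (0, 56) → Z = 448
  (0, 11/4) → Z = 22

The minimum is at (3, 0). Substituting into each constraint, equality holds for C2 and C5; the remaining constraints have slack.

C2 and C5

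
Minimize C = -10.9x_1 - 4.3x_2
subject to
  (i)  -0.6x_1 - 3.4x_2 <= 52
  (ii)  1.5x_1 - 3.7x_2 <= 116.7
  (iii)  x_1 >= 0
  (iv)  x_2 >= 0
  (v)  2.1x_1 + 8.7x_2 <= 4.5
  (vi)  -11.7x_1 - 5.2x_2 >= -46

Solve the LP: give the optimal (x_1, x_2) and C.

x_1 = 15/7, x_2 = 0, minimum C = -327/14

Corner points and C = -10.9x_1 - 4.3x_2:
  (0, 0) → C = 0
  (0, 15/29) → C = -129/58
  (15/7, 0) → C = -327/14

At the optimal vertex, x_2 = 0 and 2.1x_1 + 8.7x_2 = 4.5.
Solving simultaneously gives x_1 = 15/7, x_2 = 0.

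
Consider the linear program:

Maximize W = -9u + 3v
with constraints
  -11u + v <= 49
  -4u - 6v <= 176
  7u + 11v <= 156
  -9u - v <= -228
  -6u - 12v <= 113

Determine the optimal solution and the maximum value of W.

Corner points and W = -9u + 3v:
  (588/23, -48/23) → W = -5436/23
  (3115/18, -1727/18) → W = -5536/3
  (2849/102, -795/34) → W = -5466/17

At the optimal vertex, 7u + 11v = 156 and -9u - v = -228.
Solving simultaneously gives u = 588/23, v = -48/23.

u = 588/23, v = -48/23, maximum W = -5436/23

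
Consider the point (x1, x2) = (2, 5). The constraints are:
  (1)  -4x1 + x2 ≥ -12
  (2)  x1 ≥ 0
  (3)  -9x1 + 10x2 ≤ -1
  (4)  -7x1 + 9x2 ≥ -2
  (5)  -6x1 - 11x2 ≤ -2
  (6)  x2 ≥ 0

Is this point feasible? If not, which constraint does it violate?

Constraint (3): -9x1 + 10x2 = 32, which is not ≤ -1. All other constraints are satisfied.

not feasible — violates (3)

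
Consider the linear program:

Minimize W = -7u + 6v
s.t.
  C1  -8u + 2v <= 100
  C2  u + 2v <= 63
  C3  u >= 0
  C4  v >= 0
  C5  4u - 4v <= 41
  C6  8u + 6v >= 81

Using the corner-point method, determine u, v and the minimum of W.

u = 167/6, v = 211/12, minimum W = -268/3

Feasible corners and W = -7u + 6v:
  (0, 63/2) → W = 189
  (167/6, 211/12) → W = -268/3
  (0, 27/2) → W = 81
  (41/4, 0) → W = -287/4
  (81/8, 0) → W = -567/8

At the optimal vertex, u + 2v = 63 and 4u - 4v = 41.
Solving simultaneously gives u = 167/6, v = 211/12.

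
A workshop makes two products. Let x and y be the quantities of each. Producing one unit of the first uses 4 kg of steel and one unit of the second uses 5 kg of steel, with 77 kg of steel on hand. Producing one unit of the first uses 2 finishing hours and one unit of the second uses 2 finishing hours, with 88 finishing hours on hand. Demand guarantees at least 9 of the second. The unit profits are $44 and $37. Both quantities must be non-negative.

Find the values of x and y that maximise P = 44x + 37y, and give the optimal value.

x = 8, y = 9, maximum P = 685

Vertices and P = 44x + 37y:
  (0, 77/5) → P = 2849/5
  (0, 9) → P = 333
  (8, 9) → P = 685

The optimum lies where 4x + 5y = 77 and y = 9.
Solving simultaneously gives x = 8, y = 9.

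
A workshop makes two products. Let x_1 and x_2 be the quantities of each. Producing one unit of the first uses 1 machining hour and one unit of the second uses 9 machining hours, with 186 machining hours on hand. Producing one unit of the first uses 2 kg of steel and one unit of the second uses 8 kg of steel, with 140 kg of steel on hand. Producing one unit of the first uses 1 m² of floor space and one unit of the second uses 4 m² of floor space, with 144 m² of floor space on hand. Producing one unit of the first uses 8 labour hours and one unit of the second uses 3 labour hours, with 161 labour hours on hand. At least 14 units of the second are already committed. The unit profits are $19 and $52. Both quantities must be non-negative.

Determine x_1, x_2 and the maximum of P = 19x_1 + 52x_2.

x_1 = 14, x_2 = 14, maximum P = 994

Vertices and P = 19x_1 + 52x_2:
  (0, 35/2) → P = 910
  (0, 14) → P = 728
  (14, 14) → P = 994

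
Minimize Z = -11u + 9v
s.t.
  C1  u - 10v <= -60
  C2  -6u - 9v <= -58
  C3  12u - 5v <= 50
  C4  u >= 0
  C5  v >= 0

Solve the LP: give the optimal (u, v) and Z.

Feasible corners and Z = -11u + 9v:
  (40/69, 418/69) → Z = 3322/69
  (160/23, 154/23) → Z = -374/23
  (0, 58/9) → Z = 58
The feasible region is unbounded (it extends along (0, 1), (5, 12)), but Z strictly increases along every unbounded feasible direction, so there is no improving ray and the minimum is attained at a vertex.

The optimum lies where u - 10v = -60 and 12u - 5v = 50.
Solving simultaneously gives u = 160/23, v = 154/23.

u = 160/23, v = 154/23, minimum Z = -374/23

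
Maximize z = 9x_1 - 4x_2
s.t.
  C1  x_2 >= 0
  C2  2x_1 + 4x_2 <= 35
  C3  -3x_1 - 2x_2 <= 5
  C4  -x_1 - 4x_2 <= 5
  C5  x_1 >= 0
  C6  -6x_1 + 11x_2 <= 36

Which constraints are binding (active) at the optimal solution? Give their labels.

C1 and C2

Feasible corners and z = 9x_1 - 4x_2:
  (35/2, 0) → z = 315/2
  (0, 0) → z = 0
  (241/46, 141/23) → z = 1041/46
  (0, 36/11) → z = -144/11

The maximum is at (35/2, 0). Substituting into each constraint, equality holds for C1 and C2; the remaining constraints have slack.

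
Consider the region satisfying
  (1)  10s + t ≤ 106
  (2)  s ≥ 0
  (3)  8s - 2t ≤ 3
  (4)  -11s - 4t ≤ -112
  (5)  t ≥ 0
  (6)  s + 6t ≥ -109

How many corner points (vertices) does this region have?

Of the 15 pairwise boundary intersections, those satisfying every inequality are:
  (0, 106)
  (215/28, 409/14)
  (0, 28)
  (118/27, 863/54)

4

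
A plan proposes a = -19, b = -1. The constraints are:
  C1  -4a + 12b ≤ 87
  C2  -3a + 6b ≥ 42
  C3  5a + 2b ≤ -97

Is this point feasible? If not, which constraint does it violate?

feasible

C1: 64 ≤ 87 ✓
C2: 51 ≥ 42 ✓
C3: -97 ≤ -97 ✓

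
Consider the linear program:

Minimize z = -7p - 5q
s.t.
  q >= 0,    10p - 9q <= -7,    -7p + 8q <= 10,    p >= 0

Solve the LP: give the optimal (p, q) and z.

Vertices and z = -7p - 5q:
  (2, 3) → z = -29
  (0, 7/9) → z = -35/9
  (0, 5/4) → z = -25/4

The binding constraints are 10p - 9q = -7 and -7p + 8q = 10.
Solving simultaneously gives p = 2, q = 3.

p = 2, q = 3, minimum z = -29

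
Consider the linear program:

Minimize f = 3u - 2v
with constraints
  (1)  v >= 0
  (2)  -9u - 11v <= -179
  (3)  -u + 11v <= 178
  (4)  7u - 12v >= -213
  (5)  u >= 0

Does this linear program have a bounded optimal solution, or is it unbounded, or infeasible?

bounded optimum

Extreme points and f = 3u - 2v:
  (179/9, 0) → f = 179/3
  (1/10, 1781/110) → f = -3529/110
The feasible region has finitely many vertices and no improving ray; the minimum is -3529/110 at (1/10, 1781/110).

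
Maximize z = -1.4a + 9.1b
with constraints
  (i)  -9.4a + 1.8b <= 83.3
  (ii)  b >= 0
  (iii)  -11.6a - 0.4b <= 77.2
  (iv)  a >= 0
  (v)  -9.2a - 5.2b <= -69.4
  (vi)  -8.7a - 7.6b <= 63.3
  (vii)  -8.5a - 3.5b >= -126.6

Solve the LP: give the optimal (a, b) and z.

a = 0, b = 1266/35, maximum z = 8229/25

Extreme points and z = -1.4a + 9.1b:
  (347/46, 0) → z = -2429/230
  (1266/85, 0) → z = -8862/425
  (0, 347/26) → z = 2429/20
  (0, 1266/35) → z = 8229/25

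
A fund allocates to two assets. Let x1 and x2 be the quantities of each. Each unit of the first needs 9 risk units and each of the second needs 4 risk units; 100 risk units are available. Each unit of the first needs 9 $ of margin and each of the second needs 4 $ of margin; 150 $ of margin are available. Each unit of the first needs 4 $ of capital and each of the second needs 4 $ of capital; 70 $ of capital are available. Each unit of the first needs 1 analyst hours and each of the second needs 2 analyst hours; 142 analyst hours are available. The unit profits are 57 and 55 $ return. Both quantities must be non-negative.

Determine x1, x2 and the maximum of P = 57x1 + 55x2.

x1 = 6, x2 = 23/2, maximum P = 1949/2

Corner points and P = 57x1 + 55x2:
  (0, 0) → P = 0
  (0, 35/2) → P = 1925/2
  (100/9, 0) → P = 1900/3
  (6, 23/2) → P = 1949/2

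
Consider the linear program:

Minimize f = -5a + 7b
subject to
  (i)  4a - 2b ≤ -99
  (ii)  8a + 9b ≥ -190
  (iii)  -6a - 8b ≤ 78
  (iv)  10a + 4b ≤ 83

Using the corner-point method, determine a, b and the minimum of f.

Vertices and f = -5a + 7b:
  (-237/11, 141/22) → f = 3357/22
  (-115/18, 661/18) → f = 289
  (-409/5, 258/5) → f = 3851/5
The feasible region is unbounded (it extends along (-2, 5), (-9, 8)), but f strictly increases along every unbounded feasible direction, so there is no improving ray and the minimum is attained at a vertex.

a = -237/11, b = 141/22, minimum f = 3357/22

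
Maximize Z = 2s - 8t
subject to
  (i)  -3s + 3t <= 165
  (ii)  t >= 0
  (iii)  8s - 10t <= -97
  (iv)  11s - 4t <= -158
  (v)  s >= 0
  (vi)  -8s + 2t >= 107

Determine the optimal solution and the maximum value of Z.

Extreme points and Z = 2s - 8t:
  (0, 55) → Z = -440
  (1/2, 111/2) → Z = -443
  (0, 107/2) → Z = -428

The binding constraints are s = 0 and -8s + 2t = 107.
Solving simultaneously gives s = 0, t = 107/2.

s = 0, t = 107/2, maximum Z = -428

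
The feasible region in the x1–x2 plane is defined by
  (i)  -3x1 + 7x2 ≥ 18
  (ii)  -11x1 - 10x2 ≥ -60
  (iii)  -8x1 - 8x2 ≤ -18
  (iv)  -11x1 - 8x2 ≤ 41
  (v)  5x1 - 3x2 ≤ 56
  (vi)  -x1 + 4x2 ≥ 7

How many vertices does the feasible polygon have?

Of the 15 pairwise boundary intersections, those satisfying every inequality are:
  (240/107, 378/107)
  (-9/40, 99/40)
  (-445/11, 101/2)
  (-59/3, 263/12)

4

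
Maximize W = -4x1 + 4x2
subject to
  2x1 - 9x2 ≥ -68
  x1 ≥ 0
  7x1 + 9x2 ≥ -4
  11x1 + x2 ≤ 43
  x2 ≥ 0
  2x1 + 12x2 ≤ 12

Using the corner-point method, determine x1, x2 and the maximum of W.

x1 = 0, x2 = 1, maximum W = 4

At the optimal vertex, x1 = 0 and 2x1 + 12x2 = 12.
Solving simultaneously gives x1 = 0, x2 = 1.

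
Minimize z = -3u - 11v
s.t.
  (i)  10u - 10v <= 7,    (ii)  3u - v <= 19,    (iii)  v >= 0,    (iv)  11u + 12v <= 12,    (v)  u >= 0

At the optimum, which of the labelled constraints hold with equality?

Feasible corners and z = -3u - 11v:
  (7/10, 0) → z = -21/10
  (102/115, 43/230) → z = -217/46
  (0, 0) → z = 0
  (0, 1) → z = -11

The minimum is at (0, 1). Substituting into each constraint, equality holds for (iv) and (v); the remaining constraints have slack.

(iv) and (v)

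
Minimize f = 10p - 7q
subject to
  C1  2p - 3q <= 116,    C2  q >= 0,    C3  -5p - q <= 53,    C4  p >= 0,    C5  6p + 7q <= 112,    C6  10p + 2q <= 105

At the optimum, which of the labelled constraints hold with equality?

C4 and C5

Corner points and f = 10p - 7q:
  (0, 0) → f = 0
  (21/2, 0) → f = 105
  (0, 16) → f = -112
  (511/58, 245/29) → f = 840/29

The minimum is at (0, 16). Substituting into each constraint, equality holds for C4 and C5; the remaining constraints have slack.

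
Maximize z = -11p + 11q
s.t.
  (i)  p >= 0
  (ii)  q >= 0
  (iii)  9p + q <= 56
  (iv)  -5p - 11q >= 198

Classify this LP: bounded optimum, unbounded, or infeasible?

The boundaries p = 0 and q = 0 meet at (0, 0), but that point violates -5p - 11q ≥ 198. Every candidate vertex is excluded by some other constraint, so the feasible region is empty.

infeasible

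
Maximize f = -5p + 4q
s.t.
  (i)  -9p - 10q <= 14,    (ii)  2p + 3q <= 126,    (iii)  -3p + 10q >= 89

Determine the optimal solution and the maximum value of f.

Extreme points and f = -5p + 4q:
  (-186, 166) → f = 1594
  (-103/12, 253/40) → f = 4093/60
  (993/29, 556/29) → f = -2741/29

The optimum lies where -9p - 10q = 14 and 2p + 3q = 126.
Solving simultaneously gives p = -186, q = 166.

p = -186, q = 166, maximum f = 1594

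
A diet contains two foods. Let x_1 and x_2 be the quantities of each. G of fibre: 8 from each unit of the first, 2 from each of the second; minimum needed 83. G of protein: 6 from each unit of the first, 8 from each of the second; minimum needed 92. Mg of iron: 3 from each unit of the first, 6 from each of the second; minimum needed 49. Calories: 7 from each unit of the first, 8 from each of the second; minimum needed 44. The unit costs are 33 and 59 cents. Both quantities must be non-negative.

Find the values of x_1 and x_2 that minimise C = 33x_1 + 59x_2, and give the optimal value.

The feasible region is unbounded (it extends along (0, 1), (1, 0)), but C strictly increases along every unbounded feasible direction, so there is no improving ray and the minimum is attained at a vertex.

x_1 = 40/3, x_2 = 3/2, minimum C = 1057/2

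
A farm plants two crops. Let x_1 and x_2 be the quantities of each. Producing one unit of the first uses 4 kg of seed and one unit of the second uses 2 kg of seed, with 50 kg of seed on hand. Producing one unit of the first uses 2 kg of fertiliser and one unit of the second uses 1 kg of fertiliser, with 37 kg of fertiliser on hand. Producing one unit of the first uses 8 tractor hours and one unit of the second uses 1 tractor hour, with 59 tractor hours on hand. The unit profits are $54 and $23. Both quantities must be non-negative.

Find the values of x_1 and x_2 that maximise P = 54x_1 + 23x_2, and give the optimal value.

The optimum lies where 4x_1 + 2x_2 = 50 and 8x_1 + x_2 = 59.
Solving simultaneously gives x_1 = 17/3, x_2 = 41/3.

x_1 = 17/3, x_2 = 41/3, maximum P = 1861/3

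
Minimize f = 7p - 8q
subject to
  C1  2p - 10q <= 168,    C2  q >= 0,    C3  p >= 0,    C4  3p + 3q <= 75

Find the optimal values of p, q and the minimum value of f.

p = 0, q = 25, minimum f = -200

Corner points and f = 7p - 8q:
  (0, 0) → f = 0
  (25, 0) → f = 175
  (0, 25) → f = -200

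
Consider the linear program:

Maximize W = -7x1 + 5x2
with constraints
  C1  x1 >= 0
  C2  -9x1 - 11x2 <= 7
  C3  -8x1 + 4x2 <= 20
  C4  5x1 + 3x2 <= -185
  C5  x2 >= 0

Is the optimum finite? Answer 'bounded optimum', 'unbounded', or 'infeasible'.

infeasible

The boundaries x1 = 0 and -8x1 + 4x2 = 20 meet at (0, 5), but that point violates 5x1 + 3x2 ≤ -185. Every candidate vertex is excluded by some other constraint, so the feasible region is empty.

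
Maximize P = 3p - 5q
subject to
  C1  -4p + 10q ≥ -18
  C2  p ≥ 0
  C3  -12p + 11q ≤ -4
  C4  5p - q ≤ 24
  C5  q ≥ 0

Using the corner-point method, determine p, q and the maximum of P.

Extreme points and P = 3p - 5q:
  (111/23, 3/23) → P = 318/23
  (9/2, 0) → P = 27/2
  (260/43, 268/43) → P = -560/43
  (1/3, 0) → P = 1

p = 111/23, q = 3/23, maximum P = 318/23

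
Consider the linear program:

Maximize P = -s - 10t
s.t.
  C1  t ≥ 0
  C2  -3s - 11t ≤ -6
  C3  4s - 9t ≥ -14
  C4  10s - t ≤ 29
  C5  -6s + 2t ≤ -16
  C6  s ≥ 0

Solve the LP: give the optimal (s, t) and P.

Corner points and P = -s - 10t:
  (29/10, 0) → P = -29/10
  (8/3, 0) → P = -8/3
  (3, 1) → P = -13

The binding constraints are t = 0 and -6s + 2t = -16.
Solving simultaneously gives s = 8/3, t = 0.

s = 8/3, t = 0, maximum P = -8/3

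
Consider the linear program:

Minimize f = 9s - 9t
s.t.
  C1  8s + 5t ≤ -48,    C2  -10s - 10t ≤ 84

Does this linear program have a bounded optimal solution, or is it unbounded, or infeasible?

unbounded

From the feasible point (-2, -32/5), moving in the direction (-5, 8) keeps every constraint satisfied while f decreases without bound.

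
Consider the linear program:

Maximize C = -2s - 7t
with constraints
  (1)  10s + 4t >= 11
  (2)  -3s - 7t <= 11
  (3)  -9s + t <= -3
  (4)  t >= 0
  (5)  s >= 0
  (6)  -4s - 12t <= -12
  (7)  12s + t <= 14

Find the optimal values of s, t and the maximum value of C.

s = 39/35, t = 22/35, maximum C = -232/35

Feasible corners and C = -2s - 7t:
  (1/2, 3/2) → C = -23/2
  (21/26, 19/26) → C = -175/26
  (17/21, 30/7) → C = -664/21
  (39/35, 22/35) → C = -232/35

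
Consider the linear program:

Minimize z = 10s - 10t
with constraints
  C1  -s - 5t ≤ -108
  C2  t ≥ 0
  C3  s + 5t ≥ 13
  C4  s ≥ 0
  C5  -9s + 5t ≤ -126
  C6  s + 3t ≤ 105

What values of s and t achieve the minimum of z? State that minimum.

s = 903/32, t = 819/32, minimum z = 105/4

Feasible corners and z = 10s - 10t:
  (117/5, 423/25) → z = 324/5
  (201/2, 3/2) → z = 990
  (903/32, 819/32) → z = 105/4

At the optimal vertex, -9s + 5t = -126 and s + 3t = 105.
Solving simultaneously gives s = 903/32, t = 819/32.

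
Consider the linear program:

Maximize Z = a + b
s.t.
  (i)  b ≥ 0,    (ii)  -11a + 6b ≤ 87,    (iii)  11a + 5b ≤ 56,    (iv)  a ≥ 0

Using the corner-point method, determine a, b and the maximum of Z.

a = 0, b = 56/5, maximum Z = 56/5

Feasible corners and Z = a + b:
  (56/11, 0) → Z = 56/11
  (0, 0) → Z = 0
  (0, 56/5) → Z = 56/5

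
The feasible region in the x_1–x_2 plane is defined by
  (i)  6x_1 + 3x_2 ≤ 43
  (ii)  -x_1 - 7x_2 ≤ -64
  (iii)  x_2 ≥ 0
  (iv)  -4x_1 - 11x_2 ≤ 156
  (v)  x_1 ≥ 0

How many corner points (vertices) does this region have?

The feasible vertices (each the meet of two boundaries and inside every other half-plane) are:
  (109/39, 341/39)
  (0, 43/3)
  (0, 64/7)

3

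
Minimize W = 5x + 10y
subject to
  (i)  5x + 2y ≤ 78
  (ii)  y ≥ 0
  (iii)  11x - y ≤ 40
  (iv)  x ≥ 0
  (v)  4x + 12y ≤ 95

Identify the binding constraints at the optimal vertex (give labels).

Feasible corners and W = 5x + 10y:
  (40/11, 0) → W = 200/11
  (0, 0) → W = 0
  (575/136, 885/136) → W = 11725/136
  (0, 95/12) → W = 475/6

The minimum is at (0, 0). Substituting into each constraint, equality holds for (ii) and (iv); the remaining constraints have slack.

(ii) and (iv)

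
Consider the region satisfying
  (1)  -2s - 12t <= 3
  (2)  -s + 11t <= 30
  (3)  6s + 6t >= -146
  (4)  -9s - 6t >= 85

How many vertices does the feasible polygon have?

Pairwise boundary intersections that survive every other constraint:
  (-393/34, 57/34)
  (-167/16, 143/96)
  (-223/21, 37/21)

3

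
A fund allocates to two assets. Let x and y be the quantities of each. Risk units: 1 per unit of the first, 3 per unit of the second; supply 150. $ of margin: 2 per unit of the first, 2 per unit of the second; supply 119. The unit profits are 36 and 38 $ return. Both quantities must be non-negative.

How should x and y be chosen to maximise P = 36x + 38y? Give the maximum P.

Extreme points and P = 36x + 38y:
  (0, 0) → P = 0
  (0, 50) → P = 1900
  (119/2, 0) → P = 2142
  (57/4, 181/4) → P = 4465/2

x = 57/4, y = 181/4, maximum P = 4465/2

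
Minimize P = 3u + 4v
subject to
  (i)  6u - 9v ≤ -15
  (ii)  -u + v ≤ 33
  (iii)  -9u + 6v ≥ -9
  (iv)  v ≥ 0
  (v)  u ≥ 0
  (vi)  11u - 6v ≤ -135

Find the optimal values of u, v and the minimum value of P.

Corner points and P = 3u + 4v:
  (0, 33) → P = 132
  (63/5, 228/5) → P = 1101/5
  (0, 45/2) → P = 90

At the optimal vertex, u = 0 and 11u - 6v = -135.
Solving simultaneously gives u = 0, v = 45/2.

u = 0, v = 45/2, minimum P = 90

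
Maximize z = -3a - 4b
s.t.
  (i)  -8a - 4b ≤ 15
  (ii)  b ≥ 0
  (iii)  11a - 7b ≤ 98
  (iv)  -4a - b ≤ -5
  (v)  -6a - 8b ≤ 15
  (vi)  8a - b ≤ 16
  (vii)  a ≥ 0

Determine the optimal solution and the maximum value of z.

Feasible corners and z = -3a - 4b:
  (5/4, 0) → z = -15/4
  (2, 0) → z = -6
  (0, 5) → z = -20
The feasible region is unbounded (it extends along (0, 1), (1, 8)), but z strictly decreases along every unbounded feasible direction, so there is no improving ray and the maximum is attained at a vertex.

a = 5/4, b = 0, maximum z = -15/4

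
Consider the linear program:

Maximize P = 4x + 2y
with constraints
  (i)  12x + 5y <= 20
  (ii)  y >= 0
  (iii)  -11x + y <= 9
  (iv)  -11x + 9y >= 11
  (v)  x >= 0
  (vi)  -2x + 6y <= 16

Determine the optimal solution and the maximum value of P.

Vertices and P = 4x + 2y:
  (125/163, 352/163) → P = 1204/163
  (20/41, 116/41) → P = 312/41
  (0, 11/9) → P = 22/9
  (0, 8/3) → P = 16/3

The binding constraints are 12x + 5y = 20 and -2x + 6y = 16.
Solving simultaneously gives x = 20/41, y = 116/41.

x = 20/41, y = 116/41, maximum P = 312/41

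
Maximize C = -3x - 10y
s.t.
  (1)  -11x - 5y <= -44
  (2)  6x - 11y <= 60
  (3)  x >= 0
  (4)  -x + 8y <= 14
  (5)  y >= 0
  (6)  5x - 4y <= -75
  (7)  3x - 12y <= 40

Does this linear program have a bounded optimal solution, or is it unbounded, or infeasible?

The boundaries -11x - 5y = -44 and -x + 8y = 14 meet at (94/31, 66/31), but that point violates 5x - 4y ≤ -75. Every candidate vertex is excluded by some other constraint, so the feasible region is empty.

infeasible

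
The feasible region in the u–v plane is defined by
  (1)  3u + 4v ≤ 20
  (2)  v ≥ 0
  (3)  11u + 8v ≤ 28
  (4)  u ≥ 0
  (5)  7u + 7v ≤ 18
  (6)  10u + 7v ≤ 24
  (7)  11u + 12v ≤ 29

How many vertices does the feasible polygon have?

Pairwise boundary intersections that survive every other constraint:
  (0, 0)
  (12/5, 0)
  (0, 29/12)
  (2, 4/7)
  (13/7, 5/7)

5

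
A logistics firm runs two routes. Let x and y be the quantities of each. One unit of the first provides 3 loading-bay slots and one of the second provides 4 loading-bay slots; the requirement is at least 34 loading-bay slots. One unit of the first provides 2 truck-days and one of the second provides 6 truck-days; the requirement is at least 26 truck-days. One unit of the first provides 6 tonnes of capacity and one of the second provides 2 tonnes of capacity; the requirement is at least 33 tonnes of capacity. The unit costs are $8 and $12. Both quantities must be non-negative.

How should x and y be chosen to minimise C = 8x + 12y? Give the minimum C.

Extreme points and C = 8x + 12y:
  (0, 33/2) → C = 198
  (13, 0) → C = 104
  (10, 1) → C = 92
  (32/9, 35/6) → C = 886/9
The feasible region is unbounded (it extends along (0, 1), (1, 0)), but C strictly increases along every unbounded feasible direction, so there is no improving ray and the minimum is attained at a vertex.

x = 10, y = 1, minimum C = 92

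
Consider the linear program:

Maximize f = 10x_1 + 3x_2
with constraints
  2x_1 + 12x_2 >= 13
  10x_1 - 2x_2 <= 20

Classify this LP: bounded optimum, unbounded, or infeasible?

unbounded

From the feasible point (133/62, 45/62), moving in the direction (2, 10) keeps every constraint satisfied while f increases without bound.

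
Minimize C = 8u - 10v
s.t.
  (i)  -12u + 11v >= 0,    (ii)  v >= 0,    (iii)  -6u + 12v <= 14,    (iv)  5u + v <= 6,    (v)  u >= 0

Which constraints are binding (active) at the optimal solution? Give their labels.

(iii) and (v)

Extreme points and C = 8u - 10v:
  (0, 0) → C = 0
  (66/67, 72/67) → C = -192/67
  (29/33, 53/33) → C = -298/33
  (0, 7/6) → C = -35/3

The minimum is at (0, 7/6). Substituting into each constraint, equality holds for (iii) and (v); the remaining constraints have slack.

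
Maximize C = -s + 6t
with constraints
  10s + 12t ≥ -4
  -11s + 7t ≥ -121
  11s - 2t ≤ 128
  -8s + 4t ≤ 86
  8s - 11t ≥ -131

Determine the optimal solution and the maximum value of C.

Vertices and C = -s + 6t:
  (712/101, -627/101) → C = -4474/101
  (-131/17, 207/34) → C = 752/17
  (654/55, 7/5) → C = -192/55
  (334/21, 493/21) → C = 2624/21
  (-211/28, 45/7) → C = 1291/28

s = 334/21, t = 493/21, maximum C = 2624/21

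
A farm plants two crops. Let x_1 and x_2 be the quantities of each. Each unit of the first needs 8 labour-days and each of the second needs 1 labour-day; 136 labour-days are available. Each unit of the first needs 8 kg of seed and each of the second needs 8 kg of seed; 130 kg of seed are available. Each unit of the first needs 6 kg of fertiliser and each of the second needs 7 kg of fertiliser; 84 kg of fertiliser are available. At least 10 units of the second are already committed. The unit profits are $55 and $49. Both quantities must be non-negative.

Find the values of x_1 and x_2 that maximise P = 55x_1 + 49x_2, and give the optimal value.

x_1 = 7/3, x_2 = 10, maximum P = 1855/3

Vertices and P = 55x_1 + 49x_2:
  (0, 12) → P = 588
  (0, 10) → P = 490
  (7/3, 10) → P = 1855/3

The optimum lies where 6x_1 + 7x_2 = 84 and x_2 = 10.
Solving simultaneously gives x_1 = 7/3, x_2 = 10.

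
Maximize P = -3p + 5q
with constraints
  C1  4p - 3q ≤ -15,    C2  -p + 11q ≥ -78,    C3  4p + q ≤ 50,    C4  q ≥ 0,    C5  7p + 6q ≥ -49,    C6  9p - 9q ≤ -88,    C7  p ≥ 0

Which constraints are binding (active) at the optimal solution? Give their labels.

Feasible corners and P = -3p + 5q:
  (362/45, 802/45) → P = 2924/45
  (0, 50) → P = 250
  (0, 88/9) → P = 440/9

The maximum is at (0, 50). Substituting into each constraint, equality holds for C3 and C7; the remaining constraints have slack.

C3 and C7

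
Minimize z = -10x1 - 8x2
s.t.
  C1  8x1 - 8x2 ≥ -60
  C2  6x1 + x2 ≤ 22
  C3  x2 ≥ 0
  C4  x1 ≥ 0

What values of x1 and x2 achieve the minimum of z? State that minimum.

Corner points and z = -10x1 - 8x2:
  (29/14, 67/7) → z = -681/7
  (0, 15/2) → z = -60
  (11/3, 0) → z = -110/3
  (0, 0) → z = 0

x1 = 29/14, x2 = 67/7, minimum z = -681/7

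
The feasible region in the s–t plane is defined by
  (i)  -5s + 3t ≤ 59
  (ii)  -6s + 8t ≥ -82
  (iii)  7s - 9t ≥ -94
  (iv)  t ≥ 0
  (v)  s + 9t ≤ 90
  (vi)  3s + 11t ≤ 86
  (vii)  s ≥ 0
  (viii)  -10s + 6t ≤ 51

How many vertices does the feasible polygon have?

4

Pairwise boundary intersections that survive every other constraint:
  (41/3, 0)
  (53/3, 3)
  (0, 0)
  (0, 86/11)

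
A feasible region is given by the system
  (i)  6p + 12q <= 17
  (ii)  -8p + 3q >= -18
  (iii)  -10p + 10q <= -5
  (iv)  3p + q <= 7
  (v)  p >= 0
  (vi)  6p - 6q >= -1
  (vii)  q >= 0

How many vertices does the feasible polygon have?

5

The feasible vertices (each the meet of two boundaries and inside every other half-plane) are:
  (23/18, 7/9)
  (67/30, 3/10)
  (39/17, 2/17)
  (9/4, 0)
  (1/2, 0)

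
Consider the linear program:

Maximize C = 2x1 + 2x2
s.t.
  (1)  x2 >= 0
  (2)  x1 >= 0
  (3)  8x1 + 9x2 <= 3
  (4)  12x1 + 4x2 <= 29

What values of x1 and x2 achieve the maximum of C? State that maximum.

The optimum lies where x2 = 0 and 8x1 + 9x2 = 3.
Solving simultaneously gives x1 = 3/8, x2 = 0.

x1 = 3/8, x2 = 0, maximum C = 3/4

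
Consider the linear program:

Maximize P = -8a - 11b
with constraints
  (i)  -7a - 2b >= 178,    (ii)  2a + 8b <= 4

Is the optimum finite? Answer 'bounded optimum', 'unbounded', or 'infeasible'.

unbounded

From the feasible point (-358/13, 96/13), moving in the direction (2, -7) keeps every constraint satisfied while P increases without bound.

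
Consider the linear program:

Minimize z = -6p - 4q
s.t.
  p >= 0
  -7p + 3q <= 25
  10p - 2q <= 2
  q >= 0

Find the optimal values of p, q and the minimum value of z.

p = 7/2, q = 33/2, minimum z = -87

The binding constraints are -7p + 3q = 25 and 10p - 2q = 2.
Solving simultaneously gives p = 7/2, q = 33/2.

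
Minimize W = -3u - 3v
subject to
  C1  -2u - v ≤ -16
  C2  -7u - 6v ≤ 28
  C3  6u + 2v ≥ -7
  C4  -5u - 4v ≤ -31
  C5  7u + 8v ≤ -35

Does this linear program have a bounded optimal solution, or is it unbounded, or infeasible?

From the feasible point (149, -357/2), moving in the direction (8, -7) keeps every constraint satisfied while W decreases without bound.

unbounded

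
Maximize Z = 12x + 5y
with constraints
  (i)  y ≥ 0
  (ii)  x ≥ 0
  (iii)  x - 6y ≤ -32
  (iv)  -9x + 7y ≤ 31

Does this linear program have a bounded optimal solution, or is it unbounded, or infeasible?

From the feasible point (38/47, 257/47), moving in the direction (6, 1) keeps every constraint satisfied while Z increases without bound.

unbounded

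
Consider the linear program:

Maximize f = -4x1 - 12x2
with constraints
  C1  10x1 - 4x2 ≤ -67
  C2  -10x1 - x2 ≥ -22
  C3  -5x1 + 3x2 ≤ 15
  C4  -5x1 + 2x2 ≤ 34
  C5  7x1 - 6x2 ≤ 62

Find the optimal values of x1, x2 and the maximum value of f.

Corner points and f = -4x1 - 12x2:
  (-141/10, -37/2) → f = 1392/5
  (-325/16, -1089/32) → f = 3917/8
  (-72/5, -19) → f = 1428/5
  (-41/2, -137/4) → f = 493

At the optimal vertex, -5x1 + 2x2 = 34 and 7x1 - 6x2 = 62.
Solving simultaneously gives x1 = -41/2, x2 = -137/4.

x1 = -41/2, x2 = -137/4, maximum f = 493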